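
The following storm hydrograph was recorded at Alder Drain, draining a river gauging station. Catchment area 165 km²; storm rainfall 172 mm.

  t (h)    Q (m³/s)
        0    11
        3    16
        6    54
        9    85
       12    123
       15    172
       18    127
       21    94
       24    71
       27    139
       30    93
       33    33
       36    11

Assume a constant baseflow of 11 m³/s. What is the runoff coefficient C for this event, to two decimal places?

ΣQ_DR = 886.0 m³/s; V = ΣQ_DR·Δt = 9.569 × 10^6 m³.
Runoff depth d = V / A = 57.99 mm.
C = d / P = 57.99 / 172 = 0.34.

C ≈ 0.34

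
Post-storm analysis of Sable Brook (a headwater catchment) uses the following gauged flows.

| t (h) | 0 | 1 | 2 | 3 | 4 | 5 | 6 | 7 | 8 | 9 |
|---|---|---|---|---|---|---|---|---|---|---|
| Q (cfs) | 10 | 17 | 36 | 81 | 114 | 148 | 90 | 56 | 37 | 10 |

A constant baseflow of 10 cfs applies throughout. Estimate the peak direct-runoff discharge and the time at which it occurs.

Q_p = 138.0 cfs at t = 5 h

Subtracting baseflow gives direct-runoff ordinates: 0.0, 7.0, 26.0, 71.0, 104.0, 138.0, 80.0, 46.0, 27.0, 0.0 cfs.
The maximum is 138.0 cfs, occurring at the reading for t = 5 h.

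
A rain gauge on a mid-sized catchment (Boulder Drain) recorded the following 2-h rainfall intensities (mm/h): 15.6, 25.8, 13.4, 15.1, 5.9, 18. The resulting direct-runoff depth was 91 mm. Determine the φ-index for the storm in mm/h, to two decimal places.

φ ≈ 8.48 mm/h

Only the 5 blocks with intensity above φ contribute runoff: 15.6, 25.8, 13.4, 15.1, 18 mm/h.
Σ(I−φ)·Δt = d  ⇒  (15.6+25.8+13.4+15.1+18 − 5φ)·2 = 91
φ = (87.90 − 91/2) / 5 = 8.48 mm/h.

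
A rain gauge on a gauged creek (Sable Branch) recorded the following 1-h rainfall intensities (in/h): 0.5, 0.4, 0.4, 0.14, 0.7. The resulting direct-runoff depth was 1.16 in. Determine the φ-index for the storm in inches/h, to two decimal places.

φ ≈ 0.21 in/h

Only the 4 blocks with intensity above φ contribute runoff: 0.5, 0.4, 0.4, 0.7 in/h.
Σ(I−φ)·Δt = d  ⇒  (0.5+0.4+0.4+0.7 − 4φ)·1 = 1.16
φ = (2.000 − 1.16/1) / 4 = 0.21 in/h.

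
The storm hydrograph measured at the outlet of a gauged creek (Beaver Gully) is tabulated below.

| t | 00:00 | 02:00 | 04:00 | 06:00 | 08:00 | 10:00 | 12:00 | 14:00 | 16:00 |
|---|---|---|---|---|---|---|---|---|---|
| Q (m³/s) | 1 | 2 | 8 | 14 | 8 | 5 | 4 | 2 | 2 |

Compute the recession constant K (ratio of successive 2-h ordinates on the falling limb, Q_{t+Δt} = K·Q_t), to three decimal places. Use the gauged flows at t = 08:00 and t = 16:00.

K ≈ 0.707

Using the recession-limb readings at t = 08:00 and t = 16:00: Q falls from 8 to 2 m³/s over 4 intervals.
K = (Q₂/Q₁)^(1/4) = (2/8)^(1/4) = 0.707.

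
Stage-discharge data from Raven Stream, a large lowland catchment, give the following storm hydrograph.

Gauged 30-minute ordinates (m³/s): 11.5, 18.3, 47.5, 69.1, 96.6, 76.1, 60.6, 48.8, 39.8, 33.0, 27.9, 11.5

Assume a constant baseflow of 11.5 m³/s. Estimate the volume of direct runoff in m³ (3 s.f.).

Direct-runoff ordinates (Q − Q_b): 0.0, 6.8, 36.0, 57.6, 85.1, 64.6, 49.1, 37.3, 28.3, 21.5, 16.4, 0.0 m³/s.
ΣQ_DR = 402.7 m³/s.
With Δt = 0.5 h = 1800 s, V = ΣQ_DR · Δt = 402.7 × 1800 = 7.25 × 10^5 m³.

V ≈ 7.25 × 10^5 m³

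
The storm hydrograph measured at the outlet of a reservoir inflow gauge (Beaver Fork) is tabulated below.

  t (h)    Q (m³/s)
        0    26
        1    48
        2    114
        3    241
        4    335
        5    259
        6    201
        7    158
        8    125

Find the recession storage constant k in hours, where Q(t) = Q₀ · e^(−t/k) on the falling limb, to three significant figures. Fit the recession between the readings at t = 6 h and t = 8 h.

k ≈ 4.21 h

On the falling limb, Q drops from 201 to 125 m³/s between t = 6 h and t = 8 h (Δt = 2 h).
k = −Δt / ln(Q₂/Q₁) = −2 / ln(125/201) = 4.21 h.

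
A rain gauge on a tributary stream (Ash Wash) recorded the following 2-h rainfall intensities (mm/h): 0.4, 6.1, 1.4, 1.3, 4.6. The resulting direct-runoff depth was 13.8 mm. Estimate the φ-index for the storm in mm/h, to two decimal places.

Only the 2 blocks with intensity above φ contribute runoff: 6.1, 4.6 mm/h.
Σ(I−φ)·Δt = d  ⇒  (6.1+4.6 − 2φ)·2 = 13.8
φ = (10.70 − 13.8/2) / 2 = 1.90 mm/h.

φ ≈ 1.90 mm/h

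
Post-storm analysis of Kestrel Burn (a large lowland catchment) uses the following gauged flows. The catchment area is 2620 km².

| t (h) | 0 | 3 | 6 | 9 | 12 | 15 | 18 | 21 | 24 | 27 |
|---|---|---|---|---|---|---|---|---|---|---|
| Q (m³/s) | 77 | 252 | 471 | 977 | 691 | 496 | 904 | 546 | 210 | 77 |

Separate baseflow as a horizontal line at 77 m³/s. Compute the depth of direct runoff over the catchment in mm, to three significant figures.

d ≈ 16.2 mm

Direct runoff: 0.0, 175.0, 394.0, 900.0, 614.0, 419.0, 827.0, 469.0, 133.0, 0.0 m³/s; ΣQ_DR = 3931 m³/s.
V = ΣQ_DR · Δt = 3931 × 10800 s = 4.245 × 10^7 m³.
Over A = 2620 km², depth = V / A = 16.2 mm.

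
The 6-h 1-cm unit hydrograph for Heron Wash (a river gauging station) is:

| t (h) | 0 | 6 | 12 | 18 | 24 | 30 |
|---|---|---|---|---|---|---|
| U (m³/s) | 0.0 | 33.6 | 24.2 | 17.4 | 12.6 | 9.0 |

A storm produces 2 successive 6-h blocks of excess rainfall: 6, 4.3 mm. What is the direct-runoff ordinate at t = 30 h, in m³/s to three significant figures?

Q ≈ 10.8 m³/s

By discrete convolution, Q_j = Σ (P_i / 10 mm) · U_{j−i}.
At t = 30 h (j=5): Q = (6/10)·9.0 + (4.3/10)·12.6 = 10.8 m³/s.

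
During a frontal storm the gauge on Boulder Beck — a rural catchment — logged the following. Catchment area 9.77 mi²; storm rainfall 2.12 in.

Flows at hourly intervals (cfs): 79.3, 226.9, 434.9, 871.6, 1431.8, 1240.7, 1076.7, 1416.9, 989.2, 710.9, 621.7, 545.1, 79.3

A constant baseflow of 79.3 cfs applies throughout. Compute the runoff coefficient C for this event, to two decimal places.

ΣQ_DR = 8694 cfs; V = ΣQ_DR·Δt = 3.130 × 10^7 ft³.
Runoff depth d = V / A = 1.379 in.
C = d / P = 1.379 / 2.12 = 0.65.

C ≈ 0.65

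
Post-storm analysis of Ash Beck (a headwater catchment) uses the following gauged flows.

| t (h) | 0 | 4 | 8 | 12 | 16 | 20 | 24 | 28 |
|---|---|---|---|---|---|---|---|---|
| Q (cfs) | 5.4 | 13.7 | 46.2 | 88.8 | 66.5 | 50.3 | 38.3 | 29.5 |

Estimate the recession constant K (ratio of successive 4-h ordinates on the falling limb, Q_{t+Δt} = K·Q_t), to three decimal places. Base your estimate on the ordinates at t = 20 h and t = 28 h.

Using the recession-limb readings at t = 20 h and t = 28 h: Q falls from 50.3 to 29.5 cfs over 2 intervals.
K = (Q₂/Q₁)^(1/2) = (29.5/50.3)^(1/2) = 0.766.

K ≈ 0.766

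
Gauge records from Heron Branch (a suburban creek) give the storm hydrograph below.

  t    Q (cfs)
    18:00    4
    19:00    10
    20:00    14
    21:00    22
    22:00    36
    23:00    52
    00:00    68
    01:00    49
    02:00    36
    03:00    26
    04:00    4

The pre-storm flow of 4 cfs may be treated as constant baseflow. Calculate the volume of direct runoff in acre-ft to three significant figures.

V ≈ 22.9 acre-ft

Direct-runoff ordinates (Q − Q_b): 0.0, 6.0, 10.0, 18.0, 32.0, 48.0, 64.0, 45.0, 32.0, 22.0, 0.0 cfs.
ΣQ_DR = 277.0 cfs.
With Δt = 1 h = 3600 s, V = ΣQ_DR · Δt = 277.0 × 3600 = 9.97 × 10^5 ft³ = 22.9 acre-ft.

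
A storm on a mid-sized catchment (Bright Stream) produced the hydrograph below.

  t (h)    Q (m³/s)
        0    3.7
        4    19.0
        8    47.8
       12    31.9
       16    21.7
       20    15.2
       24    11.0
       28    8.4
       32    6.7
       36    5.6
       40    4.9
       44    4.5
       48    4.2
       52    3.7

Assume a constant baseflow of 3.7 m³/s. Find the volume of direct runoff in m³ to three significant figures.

Direct-runoff ordinates (Q − Q_b): 0.0, 15.3, 44.1, 28.2, 18.0, 11.5, 7.3, 4.7, 3.0, 1.9, 1.2, 0.8, 0.5, 0.0 m³/s.
ΣQ_DR = 136.5 m³/s.
With Δt = 4 h = 14400 s, V = ΣQ_DR · Δt = 136.5 × 14400 = 1.97 × 10^6 m³.

V ≈ 1.97 × 10^6 m³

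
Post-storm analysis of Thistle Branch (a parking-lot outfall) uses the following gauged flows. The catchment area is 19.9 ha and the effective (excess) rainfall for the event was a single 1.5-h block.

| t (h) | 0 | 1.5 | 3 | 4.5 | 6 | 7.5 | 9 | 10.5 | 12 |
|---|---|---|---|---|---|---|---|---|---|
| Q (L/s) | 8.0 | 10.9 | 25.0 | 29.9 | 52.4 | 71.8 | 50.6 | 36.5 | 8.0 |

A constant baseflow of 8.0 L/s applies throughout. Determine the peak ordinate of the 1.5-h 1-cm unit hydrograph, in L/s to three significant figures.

Direct runoff: 0.0, 2.9, 17.0, 21.9, 44.4, 63.8, 42.6, 28.5, 0.0 L/s; ΣQ_DR = 221.1 L/s, peak = 63.8 L/s.
Runoff depth d = ΣQ_DR·Δt / A = 221.1 × 5400 / (19.9 ha) = 6.000 mm.
The 1-cm UH is the DRH scaled by (10 mm)/d, so U_p = 63.8 × 10/6.000 = 106 L/s.

U_p ≈ 106 L/s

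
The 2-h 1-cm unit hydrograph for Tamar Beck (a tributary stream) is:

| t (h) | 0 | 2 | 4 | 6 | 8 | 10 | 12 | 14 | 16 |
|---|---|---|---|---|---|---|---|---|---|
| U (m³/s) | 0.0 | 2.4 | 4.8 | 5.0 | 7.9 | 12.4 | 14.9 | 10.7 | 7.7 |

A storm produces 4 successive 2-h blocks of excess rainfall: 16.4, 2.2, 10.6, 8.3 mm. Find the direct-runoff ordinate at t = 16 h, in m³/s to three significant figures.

Q ≈ 41.1 m³/s

By discrete convolution, Q_j = Σ (P_i / 10 mm) · U_{j−i}.
At t = 16 h (j=8): Q = (16.4/10)·7.7 + (2.2/10)·10.7 + (10.6/10)·14.9 + (8.3/10)·12.4 = 41.1 m³/s.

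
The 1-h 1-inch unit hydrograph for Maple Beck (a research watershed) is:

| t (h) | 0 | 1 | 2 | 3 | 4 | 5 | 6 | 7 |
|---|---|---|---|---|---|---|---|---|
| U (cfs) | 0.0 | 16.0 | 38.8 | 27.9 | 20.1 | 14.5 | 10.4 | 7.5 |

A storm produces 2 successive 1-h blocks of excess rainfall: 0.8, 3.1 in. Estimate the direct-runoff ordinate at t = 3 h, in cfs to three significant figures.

Q ≈ 143 cfs

By discrete convolution, Q_j = Σ (P_i / 1 in) · U_{j−i}.
At t = 3 h (j=3): Q = (0.8/1)·27.9 + (3.1/1)·38.8 = 143 cfs.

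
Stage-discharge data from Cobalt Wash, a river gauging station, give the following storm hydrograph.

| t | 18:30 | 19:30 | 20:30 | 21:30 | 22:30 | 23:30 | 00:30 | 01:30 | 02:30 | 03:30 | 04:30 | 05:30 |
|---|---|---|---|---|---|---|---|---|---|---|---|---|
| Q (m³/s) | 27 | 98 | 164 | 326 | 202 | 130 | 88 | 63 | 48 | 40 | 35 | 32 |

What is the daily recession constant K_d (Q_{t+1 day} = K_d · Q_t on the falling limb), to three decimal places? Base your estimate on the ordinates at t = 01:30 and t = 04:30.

Between t = 01:30 and t = 04:30 the flow falls from 63 to 35 m³/s over 3×1 h = 3 h.
Per-interval ratio K = (35/63)^(1/3) = 0.8221; K_d = K^(24/1) = 0.009.

K_d ≈ 0.009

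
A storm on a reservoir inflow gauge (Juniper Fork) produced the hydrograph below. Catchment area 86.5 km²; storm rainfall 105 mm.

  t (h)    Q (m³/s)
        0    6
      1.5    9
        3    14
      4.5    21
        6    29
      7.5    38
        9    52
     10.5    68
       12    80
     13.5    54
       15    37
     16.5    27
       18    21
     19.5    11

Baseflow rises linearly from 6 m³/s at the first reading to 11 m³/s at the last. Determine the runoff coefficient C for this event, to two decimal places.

ΣQ_DR = 348.0 m³/s; V = ΣQ_DR·Δt = 1.879 × 10^6 m³.
Runoff depth d = V / A = 21.72 mm.
C = d / P = 21.72 / 105 = 0.21.

C ≈ 0.21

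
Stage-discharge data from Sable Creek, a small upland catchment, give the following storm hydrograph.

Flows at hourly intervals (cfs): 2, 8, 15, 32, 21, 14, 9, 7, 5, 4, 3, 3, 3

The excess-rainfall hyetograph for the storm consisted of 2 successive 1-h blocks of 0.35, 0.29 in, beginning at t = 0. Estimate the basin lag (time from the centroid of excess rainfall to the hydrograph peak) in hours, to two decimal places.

t_L ≈ 2.05 h

Centroid of excess rainfall: t_c = Σ P_i·t̄_i / ΣP_i = 0.9531 h (block centres at 0.5, 1.5 h).
Hydrograph peak occurs at t = 3 h, so basin lag t_L = 3 − 0.9531 = 2.05 h.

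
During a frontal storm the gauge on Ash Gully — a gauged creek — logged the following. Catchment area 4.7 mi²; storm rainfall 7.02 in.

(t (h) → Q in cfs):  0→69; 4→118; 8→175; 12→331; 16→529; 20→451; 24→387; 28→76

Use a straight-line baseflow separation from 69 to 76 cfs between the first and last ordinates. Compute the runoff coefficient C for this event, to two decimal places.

ΣQ_DR = 1556 cfs; V = ΣQ_DR·Δt = 2.241 × 10^7 ft³.
Runoff depth d = V / A = 2.052 in.
C = d / P = 2.052 / 7.02 = 0.29.

C ≈ 0.29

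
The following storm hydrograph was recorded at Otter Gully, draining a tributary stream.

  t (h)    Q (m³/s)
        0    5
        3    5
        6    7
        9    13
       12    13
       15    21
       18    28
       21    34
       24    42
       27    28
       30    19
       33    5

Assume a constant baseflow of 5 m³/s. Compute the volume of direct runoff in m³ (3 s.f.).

Direct-runoff ordinates (Q − Q_b): 0.0, 0.0, 2.0, 8.0, 8.0, 16.0, 23.0, 29.0, 37.0, 23.0, 14.0, 0.0 m³/s.
ΣQ_DR = 160.0 m³/s.
With Δt = 3 h = 10800 s, V = ΣQ_DR · Δt = 160.0 × 10800 = 1.73 × 10^6 m³.

V ≈ 1.73 × 10^6 m³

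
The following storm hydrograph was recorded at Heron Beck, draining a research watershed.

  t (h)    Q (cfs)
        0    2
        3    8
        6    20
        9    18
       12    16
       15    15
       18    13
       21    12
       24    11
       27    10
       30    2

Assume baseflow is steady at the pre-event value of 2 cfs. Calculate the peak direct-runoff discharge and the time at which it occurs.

Subtracting baseflow gives direct-runoff ordinates: 0.0, 6.0, 18.0, 16.0, 14.0, 13.0, 11.0, 10.0, 9.0, 8.0, 0.0 cfs.
The maximum is 18.0 cfs, occurring at the reading for t = 6 h.

Q_p = 18.0 cfs at t = 6 h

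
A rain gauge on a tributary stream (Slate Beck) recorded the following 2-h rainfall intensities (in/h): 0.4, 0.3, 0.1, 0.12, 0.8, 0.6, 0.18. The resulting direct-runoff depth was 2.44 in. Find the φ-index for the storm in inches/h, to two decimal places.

φ ≈ 0.22 in/h

Only the 4 blocks with intensity above φ contribute runoff: 0.4, 0.3, 0.8, 0.6 in/h.
Σ(I−φ)·Δt = d  ⇒  (0.4+0.3+0.8+0.6 − 4φ)·2 = 2.44
φ = (2.100 − 2.44/2) / 4 = 0.22 in/h.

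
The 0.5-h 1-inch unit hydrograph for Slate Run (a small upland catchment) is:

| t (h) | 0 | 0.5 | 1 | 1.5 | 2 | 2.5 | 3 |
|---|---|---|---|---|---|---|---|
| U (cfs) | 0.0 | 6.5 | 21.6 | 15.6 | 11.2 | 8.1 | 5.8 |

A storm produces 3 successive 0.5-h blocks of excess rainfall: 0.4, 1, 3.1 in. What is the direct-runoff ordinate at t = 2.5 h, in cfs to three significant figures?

By discrete convolution, Q_j = Σ (P_i / 1 in) · U_{j−i}.
At t = 2.5 h (j=5): Q = (0.4/1)·8.1 + (1/1)·11.2 + (3.1/1)·15.6 = 62.8 cfs.

Q ≈ 62.8 cfs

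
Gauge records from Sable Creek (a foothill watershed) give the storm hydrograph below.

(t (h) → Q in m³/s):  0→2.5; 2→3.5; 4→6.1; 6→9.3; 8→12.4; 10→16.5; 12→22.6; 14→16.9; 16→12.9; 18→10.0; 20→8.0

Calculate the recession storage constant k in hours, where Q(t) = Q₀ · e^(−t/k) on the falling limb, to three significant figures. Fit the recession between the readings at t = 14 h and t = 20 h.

k ≈ 8.02 h

On the falling limb, Q drops from 16.9 to 8.0 m³/s between t = 14 h and t = 20 h (Δt = 6 h).
k = −Δt / ln(Q₂/Q₁) = −6 / ln(8.0/16.9) = 8.02 h.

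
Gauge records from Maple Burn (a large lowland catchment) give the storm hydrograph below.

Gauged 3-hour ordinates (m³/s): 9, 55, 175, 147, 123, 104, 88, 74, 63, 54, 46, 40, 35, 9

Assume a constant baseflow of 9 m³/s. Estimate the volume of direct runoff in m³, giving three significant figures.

V ≈ 9.68 × 10^6 m³

Direct-runoff ordinates (Q − Q_b): 0.0, 46.0, 166.0, 138.0, 114.0, 95.0, 79.0, 65.0, 54.0, 45.0, 37.0, 31.0, 26.0, 0.0 m³/s.
ΣQ_DR = 896.0 m³/s.
With Δt = 3 h = 10800 s, V = ΣQ_DR · Δt = 896.0 × 10800 = 9.68 × 10^6 m³.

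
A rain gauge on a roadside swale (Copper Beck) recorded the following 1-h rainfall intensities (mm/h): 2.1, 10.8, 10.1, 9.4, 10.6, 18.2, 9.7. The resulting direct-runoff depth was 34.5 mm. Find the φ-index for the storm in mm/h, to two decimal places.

φ ≈ 5.72 mm/h

Only the 6 blocks with intensity above φ contribute runoff: 10.8, 10.1, 9.4, 10.6, 18.2, 9.7 mm/h.
Σ(I−φ)·Δt = d  ⇒  (10.8+10.1+9.4+10.6+18.2+9.7 − 6φ)·1 = 34.5
φ = (68.80 − 34.5/1) / 6 = 5.72 mm/h.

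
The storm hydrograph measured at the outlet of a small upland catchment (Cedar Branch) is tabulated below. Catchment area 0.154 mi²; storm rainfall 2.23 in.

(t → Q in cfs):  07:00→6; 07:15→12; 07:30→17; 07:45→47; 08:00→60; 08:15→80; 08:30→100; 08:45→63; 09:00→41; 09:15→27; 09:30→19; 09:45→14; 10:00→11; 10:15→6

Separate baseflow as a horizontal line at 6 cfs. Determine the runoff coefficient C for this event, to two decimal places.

ΣQ_DR = 419.0 cfs; V = ΣQ_DR·Δt = 3.771 × 10^5 ft³.
Runoff depth d = V / A = 1.054 in.
C = d / P = 1.054 / 2.23 = 0.47.

C ≈ 0.47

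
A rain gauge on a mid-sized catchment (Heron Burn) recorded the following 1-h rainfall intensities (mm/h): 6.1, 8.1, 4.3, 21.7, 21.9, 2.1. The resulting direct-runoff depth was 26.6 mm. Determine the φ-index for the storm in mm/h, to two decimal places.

φ ≈ 8.50 mm/h

Only the 2 blocks with intensity above φ contribute runoff: 21.7, 21.9 mm/h.
Σ(I−φ)·Δt = d  ⇒  (21.7+21.9 − 2φ)·1 = 26.6
φ = (43.60 − 26.6/1) / 2 = 8.50 mm/h.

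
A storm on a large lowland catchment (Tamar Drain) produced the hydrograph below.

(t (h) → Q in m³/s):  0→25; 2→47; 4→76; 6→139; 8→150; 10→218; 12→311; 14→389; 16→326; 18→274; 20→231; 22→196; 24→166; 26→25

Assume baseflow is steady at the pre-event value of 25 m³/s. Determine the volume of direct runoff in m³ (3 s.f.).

Direct-runoff ordinates (Q − Q_b): 0.0, 22.0, 51.0, 114.0, 125.0, 193.0, 286.0, 364.0, 301.0, 249.0, 206.0, 171.0, 141.0, 0.0 m³/s.
ΣQ_DR = 2223 m³/s.
With Δt = 2 h = 7200 s, V = ΣQ_DR · Δt = 2223 × 7200 = 1.60 × 10^7 m³.

V ≈ 1.60 × 10^7 m³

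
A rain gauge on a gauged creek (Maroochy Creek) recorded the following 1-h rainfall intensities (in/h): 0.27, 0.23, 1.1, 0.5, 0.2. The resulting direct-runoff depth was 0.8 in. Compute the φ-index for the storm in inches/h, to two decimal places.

φ ≈ 0.40 in/h

Only the 2 blocks with intensity above φ contribute runoff: 1.1, 0.5 in/h.
Σ(I−φ)·Δt = d  ⇒  (1.1+0.5 − 2φ)·1 = 0.8
φ = (1.600 − 0.8/1) / 2 = 0.40 in/h.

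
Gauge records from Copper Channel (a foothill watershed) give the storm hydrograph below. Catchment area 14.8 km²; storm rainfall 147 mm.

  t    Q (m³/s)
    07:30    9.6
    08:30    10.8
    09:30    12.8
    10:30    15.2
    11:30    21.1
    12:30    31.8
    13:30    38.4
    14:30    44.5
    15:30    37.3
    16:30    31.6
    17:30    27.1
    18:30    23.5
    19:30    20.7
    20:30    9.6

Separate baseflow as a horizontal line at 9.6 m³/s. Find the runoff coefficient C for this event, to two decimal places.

C ≈ 0.33

ΣQ_DR = 199.6 m³/s; V = ΣQ_DR·Δt = 7.186 × 10^5 m³.
Runoff depth d = V / A = 48.55 mm.
C = d / P = 48.55 / 147 = 0.33.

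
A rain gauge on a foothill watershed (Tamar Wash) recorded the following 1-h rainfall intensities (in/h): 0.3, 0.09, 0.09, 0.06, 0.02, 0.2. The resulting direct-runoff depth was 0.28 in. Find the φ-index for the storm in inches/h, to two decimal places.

Only the 2 blocks with intensity above φ contribute runoff: 0.3, 0.2 in/h.
Σ(I−φ)·Δt = d  ⇒  (0.3+0.2 − 2φ)·1 = 0.28
φ = (0.5000 − 0.28/1) / 2 = 0.11 in/h.

φ ≈ 0.11 in/h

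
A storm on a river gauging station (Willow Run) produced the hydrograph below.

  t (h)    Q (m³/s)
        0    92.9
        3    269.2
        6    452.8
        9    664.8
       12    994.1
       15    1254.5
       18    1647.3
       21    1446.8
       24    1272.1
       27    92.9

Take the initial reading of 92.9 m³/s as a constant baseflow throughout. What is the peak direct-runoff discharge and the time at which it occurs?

Subtracting baseflow gives direct-runoff ordinates: 0.0, 176.3, 359.9, 571.9, 901.2, 1161.6, 1554.4, 1353.9, 1179.2, 0.0 m³/s.
The maximum is 1554.4 m³/s, occurring at the reading for t = 18 h.

Q_p = 1554.4 m³/s at t = 18 h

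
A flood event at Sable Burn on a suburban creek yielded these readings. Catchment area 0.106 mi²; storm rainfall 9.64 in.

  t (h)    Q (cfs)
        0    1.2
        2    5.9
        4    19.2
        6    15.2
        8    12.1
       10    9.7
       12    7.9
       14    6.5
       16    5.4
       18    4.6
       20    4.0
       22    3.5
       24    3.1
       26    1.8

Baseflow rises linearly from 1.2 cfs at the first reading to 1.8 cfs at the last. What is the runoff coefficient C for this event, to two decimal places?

C ≈ 0.24

ΣQ_DR = 79.10 cfs; V = ΣQ_DR·Δt = 5.695 × 10^5 ft³.
Runoff depth d = V / A = 2.313 in.
C = d / P = 2.313 / 9.64 = 0.24.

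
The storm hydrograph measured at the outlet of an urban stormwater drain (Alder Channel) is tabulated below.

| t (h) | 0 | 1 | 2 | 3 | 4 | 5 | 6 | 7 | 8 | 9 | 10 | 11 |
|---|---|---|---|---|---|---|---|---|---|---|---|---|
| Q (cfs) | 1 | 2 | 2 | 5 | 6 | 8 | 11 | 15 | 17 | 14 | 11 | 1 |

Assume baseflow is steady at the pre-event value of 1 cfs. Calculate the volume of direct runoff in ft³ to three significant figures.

V ≈ 2.92 × 10^5 ft³

Direct-runoff ordinates (Q − Q_b): 0.0, 1.0, 1.0, 4.0, 5.0, 7.0, 10.0, 14.0, 16.0, 13.0, 10.0, 0.0 cfs.
ΣQ_DR = 81.00 cfs.
With Δt = 1 h = 3600 s, V = ΣQ_DR · Δt = 81.00 × 3600 = 2.92 × 10^5 ft³.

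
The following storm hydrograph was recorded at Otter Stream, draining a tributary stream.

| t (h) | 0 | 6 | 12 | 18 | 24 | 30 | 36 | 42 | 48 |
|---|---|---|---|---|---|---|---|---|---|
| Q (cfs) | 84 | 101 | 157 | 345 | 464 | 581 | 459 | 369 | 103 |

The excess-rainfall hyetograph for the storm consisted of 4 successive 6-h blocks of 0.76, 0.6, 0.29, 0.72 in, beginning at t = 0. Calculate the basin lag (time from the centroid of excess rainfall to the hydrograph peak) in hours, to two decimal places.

Centroid of excess rainfall: t_c = Σ P_i·t̄_i / ΣP_i = 11.4557 h (block centres at 3, 9, 15, 21 h).
Hydrograph peak occurs at t = 30 h, so basin lag t_L = 30 − 11.4557 = 18.54 h.

t_L ≈ 18.54 h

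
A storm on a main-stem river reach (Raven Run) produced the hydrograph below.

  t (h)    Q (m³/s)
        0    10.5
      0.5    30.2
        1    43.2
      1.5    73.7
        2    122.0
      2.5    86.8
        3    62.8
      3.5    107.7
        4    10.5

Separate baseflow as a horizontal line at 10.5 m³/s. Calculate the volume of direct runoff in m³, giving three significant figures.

Direct-runoff ordinates (Q − Q_b): 0.0, 19.7, 32.7, 63.2, 111.5, 76.3, 52.3, 97.2, 0.0 m³/s.
ΣQ_DR = 452.9 m³/s.
With Δt = 0.5 h = 1800 s, V = ΣQ_DR · Δt = 452.9 × 1800 = 8.15 × 10^5 m³.

V ≈ 8.15 × 10^5 m³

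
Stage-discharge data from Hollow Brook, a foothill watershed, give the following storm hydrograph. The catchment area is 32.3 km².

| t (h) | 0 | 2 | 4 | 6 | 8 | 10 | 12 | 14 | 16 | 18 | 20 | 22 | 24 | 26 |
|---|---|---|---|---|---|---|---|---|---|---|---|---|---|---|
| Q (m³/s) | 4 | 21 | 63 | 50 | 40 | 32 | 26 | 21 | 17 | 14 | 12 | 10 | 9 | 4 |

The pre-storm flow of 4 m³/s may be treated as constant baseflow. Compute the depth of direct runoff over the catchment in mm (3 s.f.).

Direct runoff: 0.0, 17.0, 59.0, 46.0, 36.0, 28.0, 22.0, 17.0, 13.0, 10.0, 8.0, 6.0, 5.0, 0.0 m³/s; ΣQ_DR = 267.0 m³/s.
V = ΣQ_DR · Δt = 267.0 × 7200 s = 1.922 × 10^6 m³.
Over A = 32.3 km², depth = V / A = 59.5 mm.

d ≈ 59.5 mm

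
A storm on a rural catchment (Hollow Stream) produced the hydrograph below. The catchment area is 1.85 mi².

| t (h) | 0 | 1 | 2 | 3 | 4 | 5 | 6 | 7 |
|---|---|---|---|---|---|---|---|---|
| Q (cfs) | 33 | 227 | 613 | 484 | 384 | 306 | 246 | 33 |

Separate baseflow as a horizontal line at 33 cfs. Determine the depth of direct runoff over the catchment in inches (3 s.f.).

Direct runoff: 0.0, 194.0, 580.0, 451.0, 351.0, 273.0, 213.0, 0.0 cfs; ΣQ_DR = 2062 cfs.
V = ΣQ_DR · Δt = 2062 × 3600 s = 7.423 × 10^6 ft³.
Over A = 1.85 mi², depth = V / A = 1.73 in.

d ≈ 1.73 in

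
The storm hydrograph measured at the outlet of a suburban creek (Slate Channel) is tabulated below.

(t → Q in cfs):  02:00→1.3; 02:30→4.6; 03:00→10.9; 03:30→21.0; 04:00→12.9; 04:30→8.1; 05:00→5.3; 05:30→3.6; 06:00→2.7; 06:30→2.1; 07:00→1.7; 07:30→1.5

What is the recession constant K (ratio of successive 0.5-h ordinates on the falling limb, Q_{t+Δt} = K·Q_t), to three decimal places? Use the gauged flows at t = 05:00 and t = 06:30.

Using the recession-limb readings at t = 05:00 and t = 06:30: Q falls from 5.3 to 2.1 cfs over 3 intervals.
K = (Q₂/Q₁)^(1/3) = (2.1/5.3)^(1/3) = 0.734.

K ≈ 0.734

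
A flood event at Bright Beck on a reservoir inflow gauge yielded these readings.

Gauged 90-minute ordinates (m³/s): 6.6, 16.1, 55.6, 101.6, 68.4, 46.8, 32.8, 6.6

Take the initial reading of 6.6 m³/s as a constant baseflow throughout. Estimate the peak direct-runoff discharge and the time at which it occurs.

Q_p = 95.0 m³/s at t = 4.5 h

Subtracting baseflow gives direct-runoff ordinates: 0.0, 9.5, 49.0, 95.0, 61.8, 40.2, 26.2, 0.0 m³/s.
The maximum is 95.0 m³/s, occurring at the reading for t = 4.5 h.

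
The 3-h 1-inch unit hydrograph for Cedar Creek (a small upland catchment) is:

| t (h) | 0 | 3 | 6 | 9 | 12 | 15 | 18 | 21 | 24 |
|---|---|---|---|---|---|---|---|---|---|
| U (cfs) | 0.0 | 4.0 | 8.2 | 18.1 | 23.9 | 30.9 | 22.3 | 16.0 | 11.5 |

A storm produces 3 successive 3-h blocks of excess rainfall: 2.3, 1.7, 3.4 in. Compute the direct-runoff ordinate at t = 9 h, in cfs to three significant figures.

Q ≈ 69.2 cfs

By discrete convolution, Q_j = Σ (P_i / 1 in) · U_{j−i}.
At t = 9 h (j=3): Q = (2.3/1)·18.1 + (1.7/1)·8.2 + (3.4/1)·4.0 = 69.2 cfs.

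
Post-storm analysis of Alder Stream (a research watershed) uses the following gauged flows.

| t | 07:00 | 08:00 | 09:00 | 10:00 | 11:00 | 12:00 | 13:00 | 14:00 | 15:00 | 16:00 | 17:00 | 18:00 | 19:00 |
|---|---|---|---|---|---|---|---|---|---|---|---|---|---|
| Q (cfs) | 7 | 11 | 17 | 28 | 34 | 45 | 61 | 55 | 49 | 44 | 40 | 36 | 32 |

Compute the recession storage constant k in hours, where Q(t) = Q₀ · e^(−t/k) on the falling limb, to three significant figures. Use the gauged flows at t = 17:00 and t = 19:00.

On the falling limb, Q drops from 40 to 32 cfs between t = 17:00 and t = 19:00 (Δt = 2 h).
k = −Δt / ln(Q₂/Q₁) = −2 / ln(32/40) = 8.96 h.

k ≈ 8.96 h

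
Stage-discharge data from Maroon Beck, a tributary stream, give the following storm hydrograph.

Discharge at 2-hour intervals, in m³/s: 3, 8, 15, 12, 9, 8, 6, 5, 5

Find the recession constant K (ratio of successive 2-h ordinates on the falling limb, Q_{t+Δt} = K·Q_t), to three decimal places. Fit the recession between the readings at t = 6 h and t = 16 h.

K ≈ 0.839

Using the recession-limb readings at t = 6 h and t = 16 h: Q falls from 12 to 5 m³/s over 5 intervals.
K = (Q₂/Q₁)^(1/5) = (5/12)^(1/5) = 0.839.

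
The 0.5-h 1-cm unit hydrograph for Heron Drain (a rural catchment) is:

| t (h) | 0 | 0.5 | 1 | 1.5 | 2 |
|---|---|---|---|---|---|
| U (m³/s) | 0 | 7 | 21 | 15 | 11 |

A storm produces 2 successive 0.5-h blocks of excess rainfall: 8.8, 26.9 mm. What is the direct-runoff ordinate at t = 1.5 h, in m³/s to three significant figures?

Q ≈ 69.7 m³/s

By discrete convolution, Q_j = Σ (P_i / 10 mm) · U_{j−i}.
At t = 1.5 h (j=3): Q = (8.8/10)·15 + (26.9/10)·21 = 69.7 m³/s.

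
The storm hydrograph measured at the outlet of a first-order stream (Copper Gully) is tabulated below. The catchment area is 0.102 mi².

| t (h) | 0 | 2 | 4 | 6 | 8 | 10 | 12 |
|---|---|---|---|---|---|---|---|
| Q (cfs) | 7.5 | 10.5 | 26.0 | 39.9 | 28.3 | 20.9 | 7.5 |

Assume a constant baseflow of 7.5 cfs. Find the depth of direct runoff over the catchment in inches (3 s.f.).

Direct runoff: 0.0, 3.0, 18.5, 32.4, 20.8, 13.4, 0.0 cfs; ΣQ_DR = 88.10 cfs.
V = ΣQ_DR · Δt = 88.10 × 7200 s = 6.343 × 10^5 ft³.
Over A = 0.102 mi², depth = V / A = 2.68 in.

d ≈ 2.68 in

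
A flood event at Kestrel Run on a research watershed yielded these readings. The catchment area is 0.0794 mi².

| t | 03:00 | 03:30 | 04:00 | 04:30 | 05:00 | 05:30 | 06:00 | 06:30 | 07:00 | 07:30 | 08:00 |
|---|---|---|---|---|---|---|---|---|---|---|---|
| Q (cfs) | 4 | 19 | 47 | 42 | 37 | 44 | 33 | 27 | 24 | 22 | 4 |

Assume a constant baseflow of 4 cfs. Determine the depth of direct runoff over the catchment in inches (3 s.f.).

Direct runoff: 0.0, 15.0, 43.0, 38.0, 33.0, 40.0, 29.0, 23.0, 20.0, 18.0, 0.0 cfs; ΣQ_DR = 259.0 cfs.
V = ΣQ_DR · Δt = 259.0 × 1800 s = 4.662 × 10^5 ft³.
Over A = 0.0794 mi², depth = V / A = 2.53 in.

d ≈ 2.53 in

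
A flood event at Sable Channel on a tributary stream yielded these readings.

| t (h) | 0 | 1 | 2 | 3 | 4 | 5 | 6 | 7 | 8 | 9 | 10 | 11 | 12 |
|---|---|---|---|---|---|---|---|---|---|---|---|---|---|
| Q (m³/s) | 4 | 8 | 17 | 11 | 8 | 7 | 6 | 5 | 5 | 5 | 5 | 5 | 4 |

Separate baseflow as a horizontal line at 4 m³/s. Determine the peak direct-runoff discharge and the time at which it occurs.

Subtracting baseflow gives direct-runoff ordinates: 0.0, 4.0, 13.0, 7.0, 4.0, 3.0, 2.0, 1.0, 1.0, 1.0, 1.0, 1.0, 0.0 m³/s.
The maximum is 13.0 m³/s, occurring at the reading for t = 2 h.

Q_p = 13.0 m³/s at t = 2 h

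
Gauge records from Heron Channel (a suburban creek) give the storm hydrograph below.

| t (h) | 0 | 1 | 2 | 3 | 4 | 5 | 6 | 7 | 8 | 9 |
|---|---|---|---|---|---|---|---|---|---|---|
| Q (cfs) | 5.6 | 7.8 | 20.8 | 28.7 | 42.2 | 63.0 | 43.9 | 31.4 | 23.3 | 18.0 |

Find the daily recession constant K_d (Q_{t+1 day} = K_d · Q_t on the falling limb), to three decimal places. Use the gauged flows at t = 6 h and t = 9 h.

K_d ≈ 0.001

Between t = 6 h and t = 9 h the flow falls from 43.9 to 18.0 cfs over 3×1 h = 3 h.
Per-interval ratio K = (18.0/43.9)^(1/3) = 0.7429; K_d = K^(24/1) = 0.001.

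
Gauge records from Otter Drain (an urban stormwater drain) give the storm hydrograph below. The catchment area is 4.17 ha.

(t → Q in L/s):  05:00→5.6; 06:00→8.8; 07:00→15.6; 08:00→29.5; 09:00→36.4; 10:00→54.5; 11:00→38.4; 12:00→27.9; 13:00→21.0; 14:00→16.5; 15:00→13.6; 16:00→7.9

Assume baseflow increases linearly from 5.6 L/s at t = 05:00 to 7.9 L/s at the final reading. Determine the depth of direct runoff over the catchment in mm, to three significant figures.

Direct runoff: 0.00, 2.99, 9.58, 23.27, 29.96, 47.85, 31.55, 20.84, 13.73, 9.02, 5.91, 0.00 L/s; ΣQ_DR = 194.7 L/s.
V = ΣQ_DR · Δt = 194.7 × 3600 s = 7.009 × 10^5 L.
Over A = 4.17 ha, depth = V / A = 16.8 mm.

d ≈ 16.8 mm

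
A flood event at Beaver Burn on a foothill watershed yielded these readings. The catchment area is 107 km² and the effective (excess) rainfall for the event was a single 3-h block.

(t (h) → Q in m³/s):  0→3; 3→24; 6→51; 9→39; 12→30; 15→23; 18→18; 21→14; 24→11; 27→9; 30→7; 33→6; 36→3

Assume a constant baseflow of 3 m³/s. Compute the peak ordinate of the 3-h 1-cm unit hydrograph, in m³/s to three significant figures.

U_p ≈ 23.9 m³/s

Direct runoff: 0.0, 21.0, 48.0, 36.0, 27.0, 20.0, 15.0, 11.0, 8.0, 6.0, 4.0, 3.0, 0.0 m³/s; ΣQ_DR = 199.0 m³/s, peak = 48.0 m³/s.
Runoff depth d = ΣQ_DR·Δt / A = 199.0 × 10800 / (107 km²) = 20.09 mm.
The 1-cm UH is the DRH scaled by (10 mm)/d, so U_p = 48.0 × 10/20.09 = 23.9 m³/s.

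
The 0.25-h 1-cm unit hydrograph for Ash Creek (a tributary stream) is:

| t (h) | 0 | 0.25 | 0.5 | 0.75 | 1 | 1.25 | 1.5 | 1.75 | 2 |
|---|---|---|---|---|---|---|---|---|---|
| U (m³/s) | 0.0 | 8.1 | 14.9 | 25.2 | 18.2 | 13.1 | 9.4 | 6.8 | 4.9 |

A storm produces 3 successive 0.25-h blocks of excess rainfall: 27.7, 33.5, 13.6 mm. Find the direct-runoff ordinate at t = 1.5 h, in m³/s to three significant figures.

Q ≈ 94.7 m³/s

By discrete convolution, Q_j = Σ (P_i / 10 mm) · U_{j−i}.
At t = 1.5 h (j=6): Q = (27.7/10)·9.4 + (33.5/10)·13.1 + (13.6/10)·18.2 = 94.7 m³/s.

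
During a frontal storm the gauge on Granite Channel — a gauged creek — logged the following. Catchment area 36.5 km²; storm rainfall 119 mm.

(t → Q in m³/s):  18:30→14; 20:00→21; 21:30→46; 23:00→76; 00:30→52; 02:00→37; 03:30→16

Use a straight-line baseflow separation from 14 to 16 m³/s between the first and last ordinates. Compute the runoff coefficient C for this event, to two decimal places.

ΣQ_DR = 157.0 m³/s; V = ΣQ_DR·Δt = 8.478 × 10^5 m³.
Runoff depth d = V / A = 23.23 mm.
C = d / P = 23.23 / 119 = 0.20.

C ≈ 0.20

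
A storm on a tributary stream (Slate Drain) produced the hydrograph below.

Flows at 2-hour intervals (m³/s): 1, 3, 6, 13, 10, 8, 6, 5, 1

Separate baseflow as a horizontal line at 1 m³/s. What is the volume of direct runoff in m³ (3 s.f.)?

Direct-runoff ordinates (Q − Q_b): 0.0, 2.0, 5.0, 12.0, 9.0, 7.0, 5.0, 4.0, 0.0 m³/s.
ΣQ_DR = 44.00 m³/s.
With Δt = 2 h = 7200 s, V = ΣQ_DR · Δt = 44.00 × 7200 = 3.17 × 10^5 m³.

V ≈ 3.17 × 10^5 m³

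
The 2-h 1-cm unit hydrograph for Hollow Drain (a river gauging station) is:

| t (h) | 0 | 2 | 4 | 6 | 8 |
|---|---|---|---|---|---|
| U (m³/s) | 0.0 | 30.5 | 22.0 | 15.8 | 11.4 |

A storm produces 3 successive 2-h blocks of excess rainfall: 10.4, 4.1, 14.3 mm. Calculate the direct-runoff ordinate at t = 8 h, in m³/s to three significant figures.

Q ≈ 49.8 m³/s

By discrete convolution, Q_j = Σ (P_i / 10 mm) · U_{j−i}.
At t = 8 h (j=4): Q = (10.4/10)·11.4 + (4.1/10)·15.8 + (14.3/10)·22.0 = 49.8 m³/s.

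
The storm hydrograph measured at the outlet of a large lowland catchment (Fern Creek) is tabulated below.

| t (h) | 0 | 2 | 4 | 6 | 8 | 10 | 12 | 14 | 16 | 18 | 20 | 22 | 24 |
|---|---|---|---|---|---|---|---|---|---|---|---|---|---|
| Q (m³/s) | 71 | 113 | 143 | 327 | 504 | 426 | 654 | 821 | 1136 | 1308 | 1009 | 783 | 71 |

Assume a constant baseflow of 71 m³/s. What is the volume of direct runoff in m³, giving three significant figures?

Direct-runoff ordinates (Q − Q_b): 0.0, 42.0, 72.0, 256.0, 433.0, 355.0, 583.0, 750.0, 1065.0, 1237.0, 938.0, 712.0, 0.0 m³/s.
ΣQ_DR = 6443 m³/s.
With Δt = 2 h = 7200 s, V = ΣQ_DR · Δt = 6443 × 7200 = 4.64 × 10^7 m³.

V ≈ 4.64 × 10^7 m³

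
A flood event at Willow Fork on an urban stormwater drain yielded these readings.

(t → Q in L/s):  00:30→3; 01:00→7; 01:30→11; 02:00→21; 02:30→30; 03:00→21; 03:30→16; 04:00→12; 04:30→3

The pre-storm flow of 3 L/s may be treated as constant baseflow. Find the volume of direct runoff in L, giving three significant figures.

V ≈ 1.75 × 10^5 L

Direct-runoff ordinates (Q − Q_b): 0.0, 4.0, 8.0, 18.0, 27.0, 18.0, 13.0, 9.0, 0.0 L/s.
ΣQ_DR = 97.00 L/s.
With Δt = 0.5 h = 1800 s, V = ΣQ_DR · Δt = 97.00 × 1800 = 1.75 × 10^5 L.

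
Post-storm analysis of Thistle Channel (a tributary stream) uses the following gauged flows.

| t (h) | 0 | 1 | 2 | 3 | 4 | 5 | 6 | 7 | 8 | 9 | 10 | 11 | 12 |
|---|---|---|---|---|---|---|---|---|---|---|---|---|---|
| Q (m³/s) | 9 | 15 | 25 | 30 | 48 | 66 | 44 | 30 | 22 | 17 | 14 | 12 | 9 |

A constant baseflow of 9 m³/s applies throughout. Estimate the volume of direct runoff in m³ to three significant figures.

Direct-runoff ordinates (Q − Q_b): 0.0, 6.0, 16.0, 21.0, 39.0, 57.0, 35.0, 21.0, 13.0, 8.0, 5.0, 3.0, 0.0 m³/s.
ΣQ_DR = 224.0 m³/s.
With Δt = 1 h = 3600 s, V = ΣQ_DR · Δt = 224.0 × 3600 = 8.06 × 10^5 m³.

V ≈ 8.06 × 10^5 m³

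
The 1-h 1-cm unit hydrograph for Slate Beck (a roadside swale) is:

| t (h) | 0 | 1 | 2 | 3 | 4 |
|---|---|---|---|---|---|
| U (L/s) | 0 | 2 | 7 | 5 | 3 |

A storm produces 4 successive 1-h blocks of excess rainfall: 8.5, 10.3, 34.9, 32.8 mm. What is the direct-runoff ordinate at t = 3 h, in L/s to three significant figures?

By discrete convolution, Q_j = Σ (P_i / 10 mm) · U_{j−i}.
At t = 3 h (j=3): Q = (8.5/10)·5 + (10.3/10)·7 + (34.9/10)·2 + (32.8/10)·0 = 18.4 L/s.

Q ≈ 18.4 L/s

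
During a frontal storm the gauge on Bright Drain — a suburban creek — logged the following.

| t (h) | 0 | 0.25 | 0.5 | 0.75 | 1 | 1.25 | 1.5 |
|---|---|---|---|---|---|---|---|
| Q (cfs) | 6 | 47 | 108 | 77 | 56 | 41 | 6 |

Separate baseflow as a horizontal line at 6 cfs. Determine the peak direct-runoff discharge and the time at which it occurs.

Subtracting baseflow gives direct-runoff ordinates: 0.0, 41.0, 102.0, 71.0, 50.0, 35.0, 0.0 cfs.
The maximum is 102.0 cfs, occurring at the reading for t = 0.5 h.

Q_p = 102.0 cfs at t = 0.5 h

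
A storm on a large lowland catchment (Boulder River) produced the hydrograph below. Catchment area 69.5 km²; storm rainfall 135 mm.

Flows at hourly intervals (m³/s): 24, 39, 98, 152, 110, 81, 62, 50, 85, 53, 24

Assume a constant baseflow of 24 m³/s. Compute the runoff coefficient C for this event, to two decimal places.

ΣQ_DR = 514.0 m³/s; V = ΣQ_DR·Δt = 1.850 × 10^6 m³.
Runoff depth d = V / A = 26.62 mm.
C = d / P = 26.62 / 135 = 0.20.

C ≈ 0.20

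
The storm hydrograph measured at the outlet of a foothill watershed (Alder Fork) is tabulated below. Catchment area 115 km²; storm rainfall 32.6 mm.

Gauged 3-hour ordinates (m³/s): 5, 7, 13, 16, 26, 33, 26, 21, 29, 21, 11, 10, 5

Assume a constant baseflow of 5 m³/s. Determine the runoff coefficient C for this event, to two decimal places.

C ≈ 0.46

ΣQ_DR = 158.0 m³/s; V = ΣQ_DR·Δt = 1.706 × 10^6 m³.
Runoff depth d = V / A = 14.84 mm.
C = d / P = 14.84 / 32.6 = 0.46.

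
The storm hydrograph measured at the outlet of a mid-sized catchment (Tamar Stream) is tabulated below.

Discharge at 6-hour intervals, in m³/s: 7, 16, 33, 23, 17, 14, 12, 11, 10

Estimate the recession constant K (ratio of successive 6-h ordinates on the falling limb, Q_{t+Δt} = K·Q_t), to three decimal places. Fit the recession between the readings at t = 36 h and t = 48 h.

Using the recession-limb readings at t = 36 h and t = 48 h: Q falls from 12 to 10 m³/s over 2 intervals.
K = (Q₂/Q₁)^(1/2) = (10/12)^(1/2) = 0.913.

K ≈ 0.913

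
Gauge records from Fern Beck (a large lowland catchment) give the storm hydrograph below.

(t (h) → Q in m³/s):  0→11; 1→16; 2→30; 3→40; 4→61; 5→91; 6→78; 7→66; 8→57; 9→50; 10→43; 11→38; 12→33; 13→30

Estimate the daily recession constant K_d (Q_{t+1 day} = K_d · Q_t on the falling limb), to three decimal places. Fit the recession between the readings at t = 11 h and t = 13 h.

Between t = 11 h and t = 13 h the flow falls from 38 to 30 m³/s over 2×1 h = 2 h.
Per-interval ratio K = (30/38)^(1/2) = 0.8885; K_d = K^(24/1) = 0.059.

K_d ≈ 0.059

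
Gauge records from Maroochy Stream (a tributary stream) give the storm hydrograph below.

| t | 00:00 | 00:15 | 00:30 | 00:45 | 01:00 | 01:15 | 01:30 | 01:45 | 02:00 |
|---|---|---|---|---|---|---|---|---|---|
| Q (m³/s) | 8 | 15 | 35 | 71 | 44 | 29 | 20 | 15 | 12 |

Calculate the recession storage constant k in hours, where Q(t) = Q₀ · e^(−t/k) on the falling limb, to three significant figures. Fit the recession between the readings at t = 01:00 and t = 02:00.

k ≈ 0.770 h

On the falling limb, Q drops from 44 to 12 m³/s between t = 01:00 and t = 02:00 (Δt = 1 h).
k = −Δt / ln(Q₂/Q₁) = −1 / ln(12/44) = 0.770 h.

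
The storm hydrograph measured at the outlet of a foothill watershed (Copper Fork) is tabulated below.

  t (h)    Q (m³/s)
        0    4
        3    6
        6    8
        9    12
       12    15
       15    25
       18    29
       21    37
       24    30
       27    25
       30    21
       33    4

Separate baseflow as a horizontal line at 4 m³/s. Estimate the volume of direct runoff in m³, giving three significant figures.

V ≈ 1.81 × 10^6 m³

Direct-runoff ordinates (Q − Q_b): 0.0, 2.0, 4.0, 8.0, 11.0, 21.0, 25.0, 33.0, 26.0, 21.0, 17.0, 0.0 m³/s.
ΣQ_DR = 168.0 m³/s.
With Δt = 3 h = 10800 s, V = ΣQ_DR · Δt = 168.0 × 10800 = 1.81 × 10^6 m³.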